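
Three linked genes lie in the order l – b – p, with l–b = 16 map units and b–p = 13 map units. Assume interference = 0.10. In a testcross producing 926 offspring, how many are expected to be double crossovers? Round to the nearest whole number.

17

Map distances give recombination frequencies of 0.160 and 0.130 for the two intervals.
With interference 0.10 (so coincidence = 0.90), expected double-crossover frequency = 0.160 × 0.130 × 0.90 = 0.01872.
Expected number = 0.01872 × 926 = 17.33 ≈ 17.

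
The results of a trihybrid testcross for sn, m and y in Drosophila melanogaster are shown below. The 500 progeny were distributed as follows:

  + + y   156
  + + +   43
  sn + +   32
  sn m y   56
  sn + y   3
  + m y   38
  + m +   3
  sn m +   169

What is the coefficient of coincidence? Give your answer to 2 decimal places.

0.38

The two most frequent reciprocal classes, + + y and sn m +, are the parental types, so the F1 was + + y / sn m +.
The two rarest classes, sn + y and + m +, are the double crossovers. Comparing them with the parentals, only the sn allele has switched, so sn is the middle locus and the order is y – sn – m.
y–sn: (99 + 6)/500 = 0.2100; sn–m: (70 + 6)/500 = 0.1520.
Expected DCO frequency = 0.2100 × 0.1520 ≈ 0.03192; observed = 6/500 ≈ 0.01200.
Coefficient of coincidence = 0.01200/0.03192 ≈ 0.38.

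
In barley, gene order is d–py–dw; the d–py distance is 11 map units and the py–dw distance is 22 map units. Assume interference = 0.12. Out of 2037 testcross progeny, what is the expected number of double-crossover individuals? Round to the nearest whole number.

43

Map distances give recombination frequencies of 0.110 and 0.220 for the two intervals.
With interference 0.12 (so coincidence = 0.88), expected double-crossover frequency = 0.110 × 0.220 × 0.88 = 0.02130.
Expected number = 0.02130 × 2037 = 43.38 ≈ 43.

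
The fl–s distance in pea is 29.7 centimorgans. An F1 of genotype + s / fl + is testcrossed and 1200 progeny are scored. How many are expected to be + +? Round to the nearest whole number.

A map distance of 29.7 centimorgans corresponds to a recombination frequency of 0.297.
The F1 is + s / fl +, so + + is a recombinant gamete class with expected frequency r/2 = 0.297/2 = 0.1485.
Expected number = 0.1485 × 1200 = 178.20 ≈ 178.

178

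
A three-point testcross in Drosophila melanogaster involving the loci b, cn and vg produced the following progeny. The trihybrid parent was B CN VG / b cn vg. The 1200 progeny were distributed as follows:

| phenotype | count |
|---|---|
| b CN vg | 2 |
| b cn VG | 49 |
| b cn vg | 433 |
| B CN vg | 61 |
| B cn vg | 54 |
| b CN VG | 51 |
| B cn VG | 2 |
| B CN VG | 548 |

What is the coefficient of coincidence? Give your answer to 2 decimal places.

The two rarest classes, B cn VG and b CN vg, are the double crossovers. Comparing them with the parentals, only the cn allele has switched, so cn is the middle locus and the order is vg – cn – b.
vg–cn: (110 + 4)/1200 = 0.0950; cn–b: (105 + 4)/1200 = 0.0908.
Expected DCO frequency = 0.0950 × 0.0908 ≈ 0.00863; observed = 4/1200 ≈ 0.00333.
Coefficient of coincidence = 0.00333/0.00863 ≈ 0.39.

0.39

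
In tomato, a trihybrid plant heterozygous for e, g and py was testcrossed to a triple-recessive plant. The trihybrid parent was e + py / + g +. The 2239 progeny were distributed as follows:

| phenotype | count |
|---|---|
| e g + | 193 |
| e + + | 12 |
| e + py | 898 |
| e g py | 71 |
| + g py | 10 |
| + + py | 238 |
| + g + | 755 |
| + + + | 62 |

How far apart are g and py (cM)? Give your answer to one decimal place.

The two rarest classes, e + + and + g py, are the double crossovers. Comparing them with the parentals, only the py allele has switched, so py is the middle locus and the order is e – py – g.
Crossovers in the py–g interval produce the single-crossover classes e g py and + + + (71 + 62 = 133) plus the double crossovers (22).
RF(py–g) = (133 + 22) / 2239 = 155/2239 = 0.0692 → 6.9 cM.

6.9 cM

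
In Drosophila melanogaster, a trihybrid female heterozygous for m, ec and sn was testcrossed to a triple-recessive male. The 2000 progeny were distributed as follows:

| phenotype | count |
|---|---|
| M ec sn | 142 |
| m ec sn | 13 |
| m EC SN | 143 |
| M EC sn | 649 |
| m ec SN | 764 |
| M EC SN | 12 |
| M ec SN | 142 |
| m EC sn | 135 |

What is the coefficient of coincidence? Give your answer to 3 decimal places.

The two most frequent reciprocal classes, M EC sn and m ec SN, are the parental types, so the F1 was M EC sn / m ec SN.
The two rarest classes, M EC SN and m ec sn, are the double crossovers. Comparing them with the parentals, only the sn allele has switched, so sn is the middle locus and the order is m – sn – ec.
m–sn: (277 + 25)/2000 = 0.1510; sn–ec: (285 + 25)/2000 = 0.1550.
Expected DCO frequency = 0.1510 × 0.1550 ≈ 0.02340; observed = 25/2000 ≈ 0.01250.
Coefficient of coincidence = 0.01250/0.02340 ≈ 0.534.

0.534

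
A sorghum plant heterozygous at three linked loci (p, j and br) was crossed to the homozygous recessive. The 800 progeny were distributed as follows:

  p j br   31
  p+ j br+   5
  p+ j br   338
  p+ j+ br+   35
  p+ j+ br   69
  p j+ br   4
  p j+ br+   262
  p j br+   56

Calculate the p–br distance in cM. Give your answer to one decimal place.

The two most frequent reciprocal classes, p+ j br and p j+ br+, are the parental types, so the F1 was p+ j br / p j+ br+.
The two rarest classes, p+ j br+ and p j+ br, are the double crossovers. Comparing them with the parentals, only the br allele has switched, so br is the middle locus and the order is p – br – j.
Crossovers in the p–br interval produce the single-crossover classes p j br and p+ j+ br+ (31 + 35 = 66) plus the double crossovers (9).
RF(p–br) = (66 + 9) / 800 = 75/800 = 0.0938 → 9.4 cM.

9.4 cM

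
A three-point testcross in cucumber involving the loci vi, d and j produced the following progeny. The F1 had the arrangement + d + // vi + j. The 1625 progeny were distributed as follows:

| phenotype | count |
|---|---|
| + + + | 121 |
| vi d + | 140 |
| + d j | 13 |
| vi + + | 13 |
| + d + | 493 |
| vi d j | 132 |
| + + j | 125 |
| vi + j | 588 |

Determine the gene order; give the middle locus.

j

The two rarest classes, + d j and vi + +, are the double crossovers. Comparing them with the parentals, only the j allele has switched, so j is the middle locus and the order is d – j – vi.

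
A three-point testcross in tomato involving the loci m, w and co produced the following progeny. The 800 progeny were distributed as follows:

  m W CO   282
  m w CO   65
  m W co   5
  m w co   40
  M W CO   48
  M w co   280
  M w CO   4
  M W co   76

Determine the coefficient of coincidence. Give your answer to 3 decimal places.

0.495

The two most frequent reciprocal classes, m W CO and M w co, are the parental types, so the F1 was m W CO / M w co.
The two rarest classes, m W co and M w CO, are the double crossovers. Comparing them with the parentals, only the co allele has switched, so co is the middle locus and the order is w – co – m.
w–co: (141 + 9)/800 = 0.1875; co–m: (88 + 9)/800 = 0.1212.
Expected DCO frequency = 0.1875 × 0.1212 ≈ 0.02273; observed = 9/800 ≈ 0.01125.
Coefficient of coincidence = 0.01125/0.02273 ≈ 0.495.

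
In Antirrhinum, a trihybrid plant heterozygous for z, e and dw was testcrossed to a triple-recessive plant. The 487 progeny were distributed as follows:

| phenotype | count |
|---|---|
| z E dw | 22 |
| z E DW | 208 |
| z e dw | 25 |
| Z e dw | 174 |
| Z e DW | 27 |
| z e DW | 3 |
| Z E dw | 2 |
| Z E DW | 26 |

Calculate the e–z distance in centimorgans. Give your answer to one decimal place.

11.5 centimorgans

The two most frequent reciprocal classes, z E DW and Z e dw, are the parental types, so the F1 was z E DW / Z e dw.
The two rarest classes, z e DW and Z E dw, are the double crossovers. Comparing them with the parentals, only the e allele has switched, so e is the middle locus and the order is dw – e – z.
Crossovers in the e–z interval produce the single-crossover classes Z E DW and z e dw (26 + 25 = 51) plus the double crossovers (5).
RF(e–z) = (51 + 5) / 487 = 56/487 = 0.1150 → 11.5 centimorgans.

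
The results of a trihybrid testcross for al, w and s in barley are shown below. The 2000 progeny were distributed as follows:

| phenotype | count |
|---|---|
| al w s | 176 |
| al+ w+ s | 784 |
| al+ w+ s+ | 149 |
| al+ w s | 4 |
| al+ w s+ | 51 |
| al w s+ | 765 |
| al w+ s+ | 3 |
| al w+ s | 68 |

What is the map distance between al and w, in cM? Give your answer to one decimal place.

6.3 cM

The two most frequent reciprocal classes, al+ w+ s and al w s+, are the parental types, so the F1 was al+ w+ s / al w s+.
The two rarest classes, al+ w s and al w+ s+, are the double crossovers. Comparing them with the parentals, only the w allele has switched, so w is the middle locus and the order is al – w – s.
Crossovers in the al–w interval produce the single-crossover classes al w+ s and al+ w s+ (68 + 51 = 119) plus the double crossovers (7).
RF(al–w) = (119 + 7) / 2000 = 126/2000 = 0.0630 → 6.3 cM.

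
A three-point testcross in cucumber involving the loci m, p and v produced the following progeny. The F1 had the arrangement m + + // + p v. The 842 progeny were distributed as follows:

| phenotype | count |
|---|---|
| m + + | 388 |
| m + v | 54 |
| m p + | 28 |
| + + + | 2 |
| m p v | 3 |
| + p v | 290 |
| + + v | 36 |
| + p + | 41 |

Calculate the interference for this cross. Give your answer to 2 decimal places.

The two rarest classes, + + + and m p v, are the double crossovers. Comparing them with the parentals, only the m allele has switched, so m is the middle locus and the order is p – m – v.
p–m: (64 + 5)/842 = 0.0819; m–v: (95 + 5)/842 = 0.1188.
Expected DCO frequency = 0.0819 × 0.1188 ≈ 0.00973; observed = 5/842 ≈ 0.00594.
Coefficient of coincidence = 0.00594/0.00973 ≈ 0.61; interference = 1 − 0.61 = 0.39.

0.39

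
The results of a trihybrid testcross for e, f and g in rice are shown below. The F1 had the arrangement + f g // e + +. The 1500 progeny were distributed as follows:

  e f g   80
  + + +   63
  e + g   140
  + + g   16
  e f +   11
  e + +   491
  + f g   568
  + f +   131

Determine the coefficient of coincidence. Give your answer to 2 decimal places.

The two rarest classes, + + g and e f +, are the double crossovers. Comparing them with the parentals, only the f allele has switched, so f is the middle locus and the order is g – f – e.
g–f: (271 + 27)/1500 = 0.1987; f–e: (143 + 27)/1500 = 0.1133.
Expected DCO frequency = 0.1987 × 0.1133 ≈ 0.02251; observed = 27/1500 ≈ 0.01800.
Coefficient of coincidence = 0.01800/0.02251 ≈ 0.80.

0.80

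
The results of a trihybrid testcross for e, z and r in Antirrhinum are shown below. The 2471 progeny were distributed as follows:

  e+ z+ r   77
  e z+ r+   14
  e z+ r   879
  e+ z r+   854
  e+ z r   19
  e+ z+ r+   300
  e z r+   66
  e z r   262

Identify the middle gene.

r

The two most frequent reciprocal classes, e z+ r and e+ z r+, are the parental types, so the F1 was e z+ r / e+ z r+.
The two rarest classes, e z+ r+ and e+ z r, are the double crossovers. Comparing them with the parentals, only the r allele has switched, so r is the middle locus and the order is z – r – e.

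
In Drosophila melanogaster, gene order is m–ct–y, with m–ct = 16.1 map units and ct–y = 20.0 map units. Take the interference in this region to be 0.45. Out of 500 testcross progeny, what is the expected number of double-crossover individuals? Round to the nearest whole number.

9

Map distances give recombination frequencies of 0.161 and 0.200 for the two intervals.
With interference 0.45 (so coincidence = 0.55), expected double-crossover frequency = 0.161 × 0.200 × 0.55 = 0.01771.
Expected number = 0.01771 × 500 = 8.86 ≈ 9.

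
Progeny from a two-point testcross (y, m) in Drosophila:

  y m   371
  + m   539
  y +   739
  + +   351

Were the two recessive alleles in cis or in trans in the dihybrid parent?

The two most frequent classes are + m (539) and y + (739); these are the parental (non-recombinant) types.
So the F1 carried + m on one chromosome and y + on the other — the recessive alleles are on opposite chromosomes (trans / repulsion).

trans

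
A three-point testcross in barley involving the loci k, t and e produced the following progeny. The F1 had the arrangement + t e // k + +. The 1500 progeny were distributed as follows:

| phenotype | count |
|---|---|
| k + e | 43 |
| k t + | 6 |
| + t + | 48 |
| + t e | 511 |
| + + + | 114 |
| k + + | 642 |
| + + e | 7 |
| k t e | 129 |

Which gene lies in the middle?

The two rarest classes, + + e and k t +, are the double crossovers. Comparing them with the parentals, only the t allele has switched, so t is the middle locus and the order is e – t – k.

t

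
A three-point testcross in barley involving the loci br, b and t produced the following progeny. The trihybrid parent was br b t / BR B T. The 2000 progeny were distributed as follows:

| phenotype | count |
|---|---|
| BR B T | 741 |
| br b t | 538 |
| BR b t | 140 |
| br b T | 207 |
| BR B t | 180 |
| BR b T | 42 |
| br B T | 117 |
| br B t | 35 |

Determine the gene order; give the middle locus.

The two rarest classes, br B t and BR b T, are the double crossovers. Comparing them with the parentals, only the b allele has switched, so b is the middle locus and the order is t – b – br.

b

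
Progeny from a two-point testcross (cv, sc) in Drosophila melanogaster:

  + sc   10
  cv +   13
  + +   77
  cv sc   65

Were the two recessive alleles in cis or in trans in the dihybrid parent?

cis

The two most frequent classes are + + (77) and cv sc (65); these are the parental (non-recombinant) types.
So the F1 carried + + on one chromosome and cv sc on the other — the recessive alleles are on the same chromosome (cis / coupling).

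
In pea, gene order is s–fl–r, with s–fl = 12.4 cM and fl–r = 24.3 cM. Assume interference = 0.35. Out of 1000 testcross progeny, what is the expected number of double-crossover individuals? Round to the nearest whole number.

20

Map distances give recombination frequencies of 0.124 and 0.243 for the two intervals.
With interference 0.35 (so coincidence = 0.65), expected double-crossover frequency = 0.124 × 0.243 × 0.65 = 0.01959.
Expected number = 0.01959 × 1000 = 19.59 ≈ 20.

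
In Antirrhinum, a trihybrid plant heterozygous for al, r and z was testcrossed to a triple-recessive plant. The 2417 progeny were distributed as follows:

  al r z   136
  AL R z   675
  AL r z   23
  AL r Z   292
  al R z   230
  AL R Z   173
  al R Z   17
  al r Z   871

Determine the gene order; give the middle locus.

The two most frequent reciprocal classes, al r Z and AL R z, are the parental types, so the F1 was al r Z / AL R z.
The two rarest classes, al R Z and AL r z, are the double crossovers. Comparing them with the parentals, only the r allele has switched, so r is the middle locus and the order is al – r – z.

r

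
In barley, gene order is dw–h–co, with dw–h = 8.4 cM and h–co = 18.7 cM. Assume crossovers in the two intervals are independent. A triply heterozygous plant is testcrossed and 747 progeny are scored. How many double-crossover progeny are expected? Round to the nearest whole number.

Map distances give recombination frequencies of 0.084 and 0.187 for the two intervals.
With no interference, expected double-crossover frequency = 0.084 × 0.187 = 0.01571.
Expected number = 0.01571 × 747 = 11.73 ≈ 12.

12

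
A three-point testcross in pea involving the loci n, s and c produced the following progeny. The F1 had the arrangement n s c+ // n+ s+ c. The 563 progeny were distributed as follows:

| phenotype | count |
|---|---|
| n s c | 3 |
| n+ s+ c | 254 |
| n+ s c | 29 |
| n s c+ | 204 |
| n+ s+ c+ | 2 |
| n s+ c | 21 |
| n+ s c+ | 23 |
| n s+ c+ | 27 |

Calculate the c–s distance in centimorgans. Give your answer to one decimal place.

The two rarest classes, n s c and n+ s+ c+, are the double crossovers. Comparing them with the parentals, only the c allele has switched, so c is the middle locus and the order is s – c – n.
Crossovers in the s–c interval produce the single-crossover classes n s+ c+ and n+ s c (27 + 29 = 56) plus the double crossovers (5).
RF(s–c) = (56 + 5) / 563 = 61/563 = 0.1083 → 10.8 centimorgans.

10.8 centimorgans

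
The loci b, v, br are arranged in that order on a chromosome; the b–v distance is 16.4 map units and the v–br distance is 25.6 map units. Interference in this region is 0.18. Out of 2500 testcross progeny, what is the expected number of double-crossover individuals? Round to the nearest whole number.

Map distances give recombination frequencies of 0.164 and 0.256 for the two intervals.
With interference 0.18 (so coincidence = 0.82), expected double-crossover frequency = 0.164 × 0.256 × 0.82 = 0.03443.
Expected number = 0.03443 × 2500 = 86.07 ≈ 86.

86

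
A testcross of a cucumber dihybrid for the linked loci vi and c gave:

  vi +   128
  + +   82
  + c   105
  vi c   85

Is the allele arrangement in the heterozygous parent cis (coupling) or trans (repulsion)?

The two most frequent classes are + c (105) and vi + (128); these are the parental (non-recombinant) types.
So the F1 carried + c on one chromosome and vi + on the other — the recessive alleles are on opposite chromosomes (trans / repulsion).

trans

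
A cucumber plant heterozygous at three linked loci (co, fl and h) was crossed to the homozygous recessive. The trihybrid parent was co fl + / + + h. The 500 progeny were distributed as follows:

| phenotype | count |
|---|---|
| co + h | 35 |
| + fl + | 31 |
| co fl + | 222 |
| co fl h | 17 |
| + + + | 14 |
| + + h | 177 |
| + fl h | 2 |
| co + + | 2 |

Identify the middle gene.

The two rarest classes, co + + and + fl h, are the double crossovers. Comparing them with the parentals, only the fl allele has switched, so fl is the middle locus and the order is co – fl – h.

fl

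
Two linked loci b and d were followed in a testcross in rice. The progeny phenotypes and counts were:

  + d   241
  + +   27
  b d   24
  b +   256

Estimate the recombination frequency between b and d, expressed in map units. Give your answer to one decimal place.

The two most frequent classes, + d (241) and b + (256), are the parental types, so the F1 was + d / b +.
The recombinant classes are + + and b d: 27 + 24 = 51.
Recombination frequency = 51/548 = 0.0931 ≈ 9.3%, i.e. 9.3 map units.

9.3 map units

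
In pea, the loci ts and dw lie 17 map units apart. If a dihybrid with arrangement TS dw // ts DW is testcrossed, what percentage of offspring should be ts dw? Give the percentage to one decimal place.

8.5%

A map distance of 17 map units corresponds to a recombination frequency of 0.170.
The F1 is TS dw / ts DW, so ts dw is a recombinant gamete class with expected frequency r/2 = 0.170/2 = 0.0850.
That is 0.0850 = 8.5% of the progeny.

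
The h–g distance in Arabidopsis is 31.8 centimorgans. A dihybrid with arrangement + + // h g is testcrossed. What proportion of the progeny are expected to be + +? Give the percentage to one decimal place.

34.1%

A map distance of 31.8 centimorgans corresponds to a recombination frequency of 0.318.
The F1 is + + / h g, so + + is a parental gamete class with expected frequency (1 − r)/2 = 0.682/2 = 0.3410.
That is 0.3410 = 34.1% of the progeny.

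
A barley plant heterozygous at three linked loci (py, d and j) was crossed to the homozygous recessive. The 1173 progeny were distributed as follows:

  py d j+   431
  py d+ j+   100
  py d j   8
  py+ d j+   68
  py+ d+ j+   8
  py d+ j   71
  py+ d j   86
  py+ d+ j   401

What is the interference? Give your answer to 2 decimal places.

0.40

The two most frequent reciprocal classes, py d j+ and py+ d+ j, are the parental types, so the F1 was py d j+ / py+ d+ j.
The two rarest classes, py d j and py+ d+ j+, are the double crossovers. Comparing them with the parentals, only the j allele has switched, so j is the middle locus and the order is py – j – d.
py–j: (139 + 16)/1173 = 0.1321; j–d: (186 + 16)/1173 = 0.1722.
Expected DCO frequency = 0.1321 × 0.1722 ≈ 0.02275; observed = 16/1173 ≈ 0.01364.
Coefficient of coincidence = 0.01364/0.02275 ≈ 0.60; interference = 1 − 0.60 = 0.40.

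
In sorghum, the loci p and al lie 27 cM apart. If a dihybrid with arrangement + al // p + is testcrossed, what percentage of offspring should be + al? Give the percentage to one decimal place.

A map distance of 27 cM corresponds to a recombination frequency of 0.270.
The F1 is + al / p +, so + al is a parental gamete class with expected frequency (1 − r)/2 = 0.730/2 = 0.3650.
That is 0.3650 = 36.5% of the progeny.

36.5%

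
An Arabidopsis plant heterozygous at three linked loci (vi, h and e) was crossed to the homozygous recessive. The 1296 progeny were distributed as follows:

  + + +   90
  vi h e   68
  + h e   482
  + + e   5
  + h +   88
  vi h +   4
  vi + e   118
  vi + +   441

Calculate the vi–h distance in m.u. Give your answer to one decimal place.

12.9 m.u.

The two most frequent reciprocal classes, vi + + and + h e, are the parental types, so the F1 was vi + + / + h e.
The two rarest classes, vi h + and + + e, are the double crossovers. Comparing them with the parentals, only the h allele has switched, so h is the middle locus and the order is vi – h – e.
Crossovers in the vi–h interval produce the single-crossover classes + + + and vi h e (90 + 68 = 158) plus the double crossovers (9).
RF(vi–h) = (158 + 9) / 1296 = 167/1296 = 0.1289 → 12.9 m.u.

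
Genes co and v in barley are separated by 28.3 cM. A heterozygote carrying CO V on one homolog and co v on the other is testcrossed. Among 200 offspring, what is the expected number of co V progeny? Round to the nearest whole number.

28

A map distance of 28.3 cM corresponds to a recombination frequency of 0.283.
The F1 is CO V / co v, so co V is a recombinant gamete class with expected frequency r/2 = 0.283/2 = 0.1415.
Expected number = 0.1415 × 200 = 28.30 ≈ 28.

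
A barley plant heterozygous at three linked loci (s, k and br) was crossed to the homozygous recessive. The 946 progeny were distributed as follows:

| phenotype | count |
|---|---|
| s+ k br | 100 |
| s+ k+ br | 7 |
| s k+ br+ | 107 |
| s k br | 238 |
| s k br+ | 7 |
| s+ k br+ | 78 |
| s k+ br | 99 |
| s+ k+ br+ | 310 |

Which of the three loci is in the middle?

The two most frequent reciprocal classes, s k br and s+ k+ br+, are the parental types, so the F1 was s k br / s+ k+ br+.
The two rarest classes, s k br+ and s+ k+ br, are the double crossovers. Comparing them with the parentals, only the br allele has switched, so br is the middle locus and the order is k – br – s.

br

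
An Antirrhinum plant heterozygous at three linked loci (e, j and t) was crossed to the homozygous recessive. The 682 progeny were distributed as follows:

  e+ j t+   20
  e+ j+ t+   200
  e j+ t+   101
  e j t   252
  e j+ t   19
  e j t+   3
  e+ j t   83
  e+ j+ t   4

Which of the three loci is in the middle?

The two most frequent reciprocal classes, e+ j+ t+ and e j t, are the parental types, so the F1 was e+ j+ t+ / e j t.
The two rarest classes, e+ j+ t and e j t+, are the double crossovers. Comparing them with the parentals, only the t allele has switched, so t is the middle locus and the order is j – t – e.

t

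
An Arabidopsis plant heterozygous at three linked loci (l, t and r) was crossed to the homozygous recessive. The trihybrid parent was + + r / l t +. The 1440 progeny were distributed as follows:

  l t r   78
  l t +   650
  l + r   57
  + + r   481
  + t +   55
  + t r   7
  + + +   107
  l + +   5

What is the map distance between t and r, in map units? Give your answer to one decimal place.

13.7 map units

The two rarest classes, + t r and l + +, are the double crossovers. Comparing them with the parentals, only the t allele has switched, so t is the middle locus and the order is l – t – r.
Crossovers in the t–r interval produce the single-crossover classes + + + and l t r (107 + 78 = 185) plus the double crossovers (12).
RF(t–r) = (185 + 12) / 1440 = 197/1440 = 0.1368 → 13.7 map units.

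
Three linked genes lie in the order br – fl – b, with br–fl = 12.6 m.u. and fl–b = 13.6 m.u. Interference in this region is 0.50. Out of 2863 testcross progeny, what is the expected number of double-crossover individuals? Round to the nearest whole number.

Map distances give recombination frequencies of 0.126 and 0.136 for the two intervals.
With interference 0.50 (so coincidence = 0.50), expected double-crossover frequency = 0.126 × 0.136 × 0.50 = 0.00857.
Expected number = 0.00857 × 2863 = 24.53 ≈ 25.

25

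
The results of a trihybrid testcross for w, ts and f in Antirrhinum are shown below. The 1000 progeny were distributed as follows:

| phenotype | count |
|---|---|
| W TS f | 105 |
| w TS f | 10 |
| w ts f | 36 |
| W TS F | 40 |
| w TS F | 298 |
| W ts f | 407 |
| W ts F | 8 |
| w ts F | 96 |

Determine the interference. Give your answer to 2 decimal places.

0.13

The two most frequent reciprocal classes, W ts f and w TS F, are the parental types, so the F1 was W ts f / w TS F.
The two rarest classes, W ts F and w TS f, are the double crossovers. Comparing them with the parentals, only the f allele has switched, so f is the middle locus and the order is w – f – ts.
w–f: (76 + 18)/1000 = 0.0940; f–ts: (201 + 18)/1000 = 0.2190.
Expected DCO frequency = 0.0940 × 0.2190 ≈ 0.02059; observed = 18/1000 ≈ 0.01800.
Coefficient of coincidence = 0.01800/0.02059 ≈ 0.87; interference = 1 − 0.87 = 0.13.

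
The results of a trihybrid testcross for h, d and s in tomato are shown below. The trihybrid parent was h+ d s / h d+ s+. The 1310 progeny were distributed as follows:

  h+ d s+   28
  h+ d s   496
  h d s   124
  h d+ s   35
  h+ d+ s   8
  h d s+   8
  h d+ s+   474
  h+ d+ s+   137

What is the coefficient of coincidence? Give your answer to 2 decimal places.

The two rarest classes, h+ d+ s and h d s+, are the double crossovers. Comparing them with the parentals, only the d allele has switched, so d is the middle locus and the order is s – d – h.
s–d: (63 + 16)/1310 = 0.0603; d–h: (261 + 16)/1310 = 0.2115.
Expected DCO frequency = 0.0603 × 0.2115 ≈ 0.01275; observed = 16/1310 ≈ 0.01221.
Coefficient of coincidence = 0.01221/0.01275 ≈ 0.96.

0.96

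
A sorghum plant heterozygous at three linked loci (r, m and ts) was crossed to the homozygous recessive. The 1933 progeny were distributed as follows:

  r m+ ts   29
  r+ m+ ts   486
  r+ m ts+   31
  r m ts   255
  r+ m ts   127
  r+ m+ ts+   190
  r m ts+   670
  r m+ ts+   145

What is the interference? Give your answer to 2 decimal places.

0.31

The two most frequent reciprocal classes, r m ts+ and r+ m+ ts, are the parental types, so the F1 was r m ts+ / r+ m+ ts.
The two rarest classes, r+ m ts+ and r m+ ts, are the double crossovers. Comparing them with the parentals, only the r allele has switched, so r is the middle locus and the order is ts – r – m.
ts–r: (445 + 60)/1933 = 0.2613; r–m: (272 + 60)/1933 = 0.1718.
Expected DCO frequency = 0.2613 × 0.1718 ≈ 0.04489; observed = 60/1933 ≈ 0.03104.
Coefficient of coincidence = 0.03104/0.04489 ≈ 0.69; interference = 1 − 0.69 = 0.31.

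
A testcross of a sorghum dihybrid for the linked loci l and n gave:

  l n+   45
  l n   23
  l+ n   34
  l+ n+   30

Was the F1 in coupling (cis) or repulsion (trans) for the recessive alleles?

trans

The two most frequent classes are l+ n (34) and l n+ (45); these are the parental (non-recombinant) types.
So the F1 carried l+ n on one chromosome and l n+ on the other — the recessive alleles are on opposite chromosomes (trans / repulsion).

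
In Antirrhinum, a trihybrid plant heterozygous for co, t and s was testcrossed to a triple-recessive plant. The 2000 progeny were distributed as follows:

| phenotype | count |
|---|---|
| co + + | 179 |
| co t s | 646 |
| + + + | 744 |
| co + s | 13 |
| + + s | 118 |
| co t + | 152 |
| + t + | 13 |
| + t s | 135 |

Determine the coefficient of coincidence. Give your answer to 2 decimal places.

0.52

The two most frequent reciprocal classes, + + + and co t s, are the parental types, so the F1 was + + + / co t s.
The two rarest classes, + t + and co + s, are the double crossovers. Comparing them with the parentals, only the t allele has switched, so t is the middle locus and the order is co – t – s.
co–t: (314 + 26)/2000 = 0.1700; t–s: (270 + 26)/2000 = 0.1480.
Expected DCO frequency = 0.1700 × 0.1480 ≈ 0.02516; observed = 26/2000 ≈ 0.01300.
Coefficient of coincidence = 0.01300/0.02516 ≈ 0.52.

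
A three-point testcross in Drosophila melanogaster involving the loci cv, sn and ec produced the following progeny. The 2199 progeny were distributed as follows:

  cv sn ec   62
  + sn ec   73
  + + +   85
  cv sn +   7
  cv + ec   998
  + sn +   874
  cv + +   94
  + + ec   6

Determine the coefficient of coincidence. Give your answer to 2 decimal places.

0.99

The two most frequent reciprocal classes, cv + ec and + sn +, are the parental types, so the F1 was cv + ec / + sn +.
The two rarest classes, + + ec and cv sn +, are the double crossovers. Comparing them with the parentals, only the cv allele has switched, so cv is the middle locus and the order is sn – cv – ec.
sn–cv: (147 + 13)/2199 = 0.0728; cv–ec: (167 + 13)/2199 = 0.0819.
Expected DCO frequency = 0.0728 × 0.0819 ≈ 0.00596; observed = 13/2199 ≈ 0.00591.
Coefficient of coincidence = 0.00591/0.00596 ≈ 0.99.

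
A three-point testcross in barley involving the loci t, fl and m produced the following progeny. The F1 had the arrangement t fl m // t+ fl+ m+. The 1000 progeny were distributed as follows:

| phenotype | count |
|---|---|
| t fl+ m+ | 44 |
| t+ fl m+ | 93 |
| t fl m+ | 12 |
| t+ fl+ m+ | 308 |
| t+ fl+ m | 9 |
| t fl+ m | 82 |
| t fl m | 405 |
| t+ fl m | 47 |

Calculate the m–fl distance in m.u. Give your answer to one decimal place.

19.6 m.u.

The two rarest classes, t fl m+ and t+ fl+ m, are the double crossovers. Comparing them with the parentals, only the m allele has switched, so m is the middle locus and the order is fl – m – t.
Crossovers in the fl–m interval produce the single-crossover classes t fl+ m and t+ fl m+ (82 + 93 = 175) plus the double crossovers (21).
RF(fl–m) = (175 + 21) / 1000 = 196/1000 = 0.1960 → 19.6 m.u.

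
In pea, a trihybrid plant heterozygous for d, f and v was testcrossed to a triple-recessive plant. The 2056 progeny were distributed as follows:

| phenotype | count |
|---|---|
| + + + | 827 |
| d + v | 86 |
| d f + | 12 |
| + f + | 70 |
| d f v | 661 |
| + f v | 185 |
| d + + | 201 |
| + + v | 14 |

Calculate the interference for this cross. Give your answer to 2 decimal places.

0.29

The two most frequent reciprocal classes, + + + and d f v, are the parental types, so the F1 was + + + / d f v.
The two rarest classes, + + v and d f +, are the double crossovers. Comparing them with the parentals, only the v allele has switched, so v is the middle locus and the order is d – v – f.
d–v: (386 + 26)/2056 = 0.2004; v–f: (156 + 26)/2056 = 0.0885.
Expected DCO frequency = 0.2004 × 0.0885 ≈ 0.01774; observed = 26/2056 ≈ 0.01265.
Coefficient of coincidence = 0.01265/0.01774 ≈ 0.71; interference = 1 − 0.71 = 0.29.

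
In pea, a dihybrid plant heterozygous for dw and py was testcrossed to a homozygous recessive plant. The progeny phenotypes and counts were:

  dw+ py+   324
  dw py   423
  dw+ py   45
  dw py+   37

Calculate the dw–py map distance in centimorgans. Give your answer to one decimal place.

The two most frequent classes, dw+ py+ (324) and dw py (423), are the parental types, so the F1 was dw+ py+ / dw py.
The recombinant classes are dw+ py and dw py+: 45 + 37 = 82.
Recombination frequency = 82/829 = 0.0989 ≈ 9.9%, i.e. 9.9 centimorgans.

9.9 centimorgans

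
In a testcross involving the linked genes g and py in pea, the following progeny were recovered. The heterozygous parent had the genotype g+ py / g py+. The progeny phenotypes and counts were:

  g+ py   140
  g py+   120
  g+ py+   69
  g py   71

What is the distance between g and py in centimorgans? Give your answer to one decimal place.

The recombinant classes are g+ py+ and g py: 69 + 71 = 140.
Recombination frequency = 140/400 = 0.3500 ≈ 35.0%, i.e. 35.0 centimorgans.

35.0 centimorgans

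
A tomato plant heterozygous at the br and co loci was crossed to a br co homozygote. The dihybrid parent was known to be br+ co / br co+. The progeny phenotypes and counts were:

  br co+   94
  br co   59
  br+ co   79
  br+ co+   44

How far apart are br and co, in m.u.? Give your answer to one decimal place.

The recombinant classes are br+ co+ and br co: 44 + 59 = 103.
Recombination frequency = 103/276 = 0.3732 ≈ 37.3%, i.e. 37.3 m.u.

37.3 m.u.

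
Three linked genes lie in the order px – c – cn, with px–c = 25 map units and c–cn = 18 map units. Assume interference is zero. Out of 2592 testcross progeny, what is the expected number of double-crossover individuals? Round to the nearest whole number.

Map distances give recombination frequencies of 0.250 and 0.180 for the two intervals.
With no interference, expected double-crossover frequency = 0.250 × 0.180 = 0.04500.
Expected number = 0.04500 × 2592 = 116.64 ≈ 117.

117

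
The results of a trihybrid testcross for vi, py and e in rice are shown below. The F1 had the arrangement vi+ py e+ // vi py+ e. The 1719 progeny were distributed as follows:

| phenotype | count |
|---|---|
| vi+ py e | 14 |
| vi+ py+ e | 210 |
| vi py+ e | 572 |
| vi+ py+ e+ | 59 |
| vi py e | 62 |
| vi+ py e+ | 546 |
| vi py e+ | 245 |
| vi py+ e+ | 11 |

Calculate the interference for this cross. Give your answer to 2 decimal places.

The two rarest classes, vi+ py e and vi py+ e+, are the double crossovers. Comparing them with the parentals, only the e allele has switched, so e is the middle locus and the order is py – e – vi.
py–e: (121 + 25)/1719 = 0.0849; e–vi: (455 + 25)/1719 = 0.2792.
Expected DCO frequency = 0.0849 × 0.2792 ≈ 0.02370; observed = 25/1719 ≈ 0.01454.
Coefficient of coincidence = 0.01454/0.02370 ≈ 0.61; interference = 1 − 0.61 = 0.39.

0.39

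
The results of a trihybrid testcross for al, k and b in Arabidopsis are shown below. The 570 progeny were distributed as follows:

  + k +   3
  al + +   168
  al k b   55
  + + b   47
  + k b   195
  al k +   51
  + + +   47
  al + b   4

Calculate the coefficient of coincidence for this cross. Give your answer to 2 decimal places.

0.35

The two most frequent reciprocal classes, + k b and al + +, are the parental types, so the F1 was + k b / al + +.
The two rarest classes, + k + and al + b, are the double crossovers. Comparing them with the parentals, only the b allele has switched, so b is the middle locus and the order is al – b – k.
al–b: (102 + 7)/570 = 0.1912; b–k: (98 + 7)/570 = 0.1842.
Expected DCO frequency = 0.1912 × 0.1842 ≈ 0.03522; observed = 7/570 ≈ 0.01228.
Coefficient of coincidence = 0.01228/0.03522 ≈ 0.35.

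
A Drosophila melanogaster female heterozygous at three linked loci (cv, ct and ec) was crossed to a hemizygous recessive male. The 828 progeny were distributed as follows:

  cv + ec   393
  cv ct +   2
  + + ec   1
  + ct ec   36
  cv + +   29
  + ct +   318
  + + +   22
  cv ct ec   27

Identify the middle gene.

The two most frequent reciprocal classes, cv + ec and + ct +, are the parental types, so the F1 was cv + ec / + ct +.
The two rarest classes, + + ec and cv ct +, are the double crossovers. Comparing them with the parentals, only the cv allele has switched, so cv is the middle locus and the order is ct – cv – ec.

cv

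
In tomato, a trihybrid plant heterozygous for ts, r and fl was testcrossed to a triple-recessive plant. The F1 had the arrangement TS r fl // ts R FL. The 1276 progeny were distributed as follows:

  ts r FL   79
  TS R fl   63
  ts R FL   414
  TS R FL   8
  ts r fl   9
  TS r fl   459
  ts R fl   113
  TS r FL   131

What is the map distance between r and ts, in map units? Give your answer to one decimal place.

12.5 map units

The two rarest classes, ts r fl and TS R FL, are the double crossovers. Comparing them with the parentals, only the ts allele has switched, so ts is the middle locus and the order is fl – ts – r.
Crossovers in the ts–r interval produce the single-crossover classes TS R fl and ts r FL (63 + 79 = 142) plus the double crossovers (17).
RF(ts–r) = (142 + 17) / 1276 = 159/1276 = 0.1246 → 12.5 map units.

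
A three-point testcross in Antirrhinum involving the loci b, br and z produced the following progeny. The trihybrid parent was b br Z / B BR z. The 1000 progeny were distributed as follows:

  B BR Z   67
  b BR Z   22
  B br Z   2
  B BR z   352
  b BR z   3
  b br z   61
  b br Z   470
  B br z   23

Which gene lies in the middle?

b

The two rarest classes, B br Z and b BR z, are the double crossovers. Comparing them with the parentals, only the b allele has switched, so b is the middle locus and the order is br – b – z.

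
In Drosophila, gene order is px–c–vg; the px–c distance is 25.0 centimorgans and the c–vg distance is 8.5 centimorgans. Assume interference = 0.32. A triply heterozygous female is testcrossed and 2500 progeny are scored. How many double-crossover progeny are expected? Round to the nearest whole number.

36

Map distances give recombination frequencies of 0.250 and 0.085 for the two intervals.
With interference 0.32 (so coincidence = 0.68), expected double-crossover frequency = 0.250 × 0.085 × 0.68 = 0.01445.
Expected number = 0.01445 × 2500 = 36.12 ≈ 36.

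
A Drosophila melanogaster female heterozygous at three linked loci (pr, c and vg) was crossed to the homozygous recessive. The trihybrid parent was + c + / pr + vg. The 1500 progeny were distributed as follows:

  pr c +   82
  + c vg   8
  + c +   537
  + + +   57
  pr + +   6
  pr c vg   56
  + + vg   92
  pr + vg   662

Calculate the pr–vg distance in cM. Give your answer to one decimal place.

The two rarest classes, + c vg and pr + +, are the double crossovers. Comparing them with the parentals, only the vg allele has switched, so vg is the middle locus and the order is c – vg – pr.
Crossovers in the vg–pr interval produce the single-crossover classes pr c + and + + vg (82 + 92 = 174) plus the double crossovers (14).
RF(vg–pr) = (174 + 14) / 1500 = 188/1500 = 0.1253 → 12.5 cM.

12.5 cM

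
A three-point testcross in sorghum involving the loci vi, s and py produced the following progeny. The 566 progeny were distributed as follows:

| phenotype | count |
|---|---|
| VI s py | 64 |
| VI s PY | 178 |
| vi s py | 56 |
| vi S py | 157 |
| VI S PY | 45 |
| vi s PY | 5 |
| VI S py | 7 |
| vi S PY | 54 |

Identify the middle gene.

The two most frequent reciprocal classes, VI s PY and vi S py, are the parental types, so the F1 was VI s PY / vi S py.
The two rarest classes, vi s PY and VI S py, are the double crossovers. Comparing them with the parentals, only the vi allele has switched, so vi is the middle locus and the order is s – vi – py.

vi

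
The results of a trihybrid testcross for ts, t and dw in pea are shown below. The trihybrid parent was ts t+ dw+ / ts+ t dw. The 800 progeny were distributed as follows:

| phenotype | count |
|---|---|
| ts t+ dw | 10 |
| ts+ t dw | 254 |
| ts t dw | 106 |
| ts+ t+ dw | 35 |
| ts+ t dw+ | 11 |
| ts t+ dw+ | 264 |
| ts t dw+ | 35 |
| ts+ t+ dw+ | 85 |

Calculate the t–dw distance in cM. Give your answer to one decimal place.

The two rarest classes, ts t+ dw and ts+ t dw+, are the double crossovers. Comparing them with the parentals, only the dw allele has switched, so dw is the middle locus and the order is t – dw – ts.
Crossovers in the t–dw interval produce the single-crossover classes ts t dw+ and ts+ t+ dw (35 + 35 = 70) plus the double crossovers (21).
RF(t–dw) = (70 + 21) / 800 = 91/800 = 0.1138 → 11.4 cM.

11.4 cM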